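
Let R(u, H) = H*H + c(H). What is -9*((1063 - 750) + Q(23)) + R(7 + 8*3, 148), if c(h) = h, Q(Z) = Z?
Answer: 19028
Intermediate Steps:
R(u, H) = H + H² (R(u, H) = H*H + H = H² + H = H + H²)
-9*((1063 - 750) + Q(23)) + R(7 + 8*3, 148) = -9*((1063 - 750) + 23) + 148*(1 + 148) = -9*(313 + 23) + 148*149 = -9*336 + 22052 = -3024 + 22052 = 19028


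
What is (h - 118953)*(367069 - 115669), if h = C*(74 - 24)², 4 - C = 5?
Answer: -30533284200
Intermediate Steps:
C = -1 (C = 4 - 1*5 = 4 - 5 = -1)
h = -2500 (h = -(74 - 24)² = -1*50² = -1*2500 = -2500)
(h - 118953)*(367069 - 115669) = (-2500 - 118953)*(367069 - 115669) = -121453*251400 = -30533284200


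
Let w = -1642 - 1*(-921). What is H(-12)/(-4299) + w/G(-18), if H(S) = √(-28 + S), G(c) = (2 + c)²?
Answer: -721/256 - 2*I*√10/4299 ≈ -2.8164 - 0.0014712*I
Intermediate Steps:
w = -721 (w = -1642 + 921 = -721)
H(-12)/(-4299) + w/G(-18) = √(-28 - 12)/(-4299) - 721/(2 - 18)² = √(-40)*(-1/4299) - 721/((-16)²) = (2*I*√10)*(-1/4299) - 721/256 = -2*I*√10/4299 - 721*1/256 = -2*I*√10/4299 - 721/256 = -721/256 - 2*I*√10/4299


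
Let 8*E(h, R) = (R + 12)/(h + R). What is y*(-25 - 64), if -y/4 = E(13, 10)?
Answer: 979/23 ≈ 42.565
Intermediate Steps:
E(h, R) = (12 + R)/(8*(R + h)) (E(h, R) = ((R + 12)/(h + R))/8 = ((12 + R)/(R + h))/8 = (12 + R)/(8*(R + h)))
y = -11/23 (y = -(12 + 10)/(2*(10 + 13)) = -22/(2*23) = -4*11/92 = -11/23 ≈ -0.47826)
y*(-25 - 64) = -11*(-25 - 64)/23 = -11/23*(-89) = 979/23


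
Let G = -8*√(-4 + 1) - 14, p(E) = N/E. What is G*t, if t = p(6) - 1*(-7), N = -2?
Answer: -280/3 - 160*I*√3/3 ≈ -93.333 - 92.376*I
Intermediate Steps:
p(E) = -2/E
G = -14 - 8*I*√3 (G = -8*I*√3 - 14 = -14 - 8*I*√3 ≈ -14.0 - 13.856*I)
t = 20/3 (t = -2/6 - 1*(-7) = -2*⅙ + 7 = -⅓ + 7 = 20/3 ≈ 6.6667)
G*t = (-14 - 8*I*√3)*(20/3) = -280/3 - 160*I*√3/3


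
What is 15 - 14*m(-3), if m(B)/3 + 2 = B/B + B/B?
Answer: 15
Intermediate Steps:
m(B) = 0 (m(B) = -6 + 3*(B/B + B/B) = -6 + 3*(1 + 1) = -6 + 3*2 = -6 + 6 = 0)
15 - 14*m(-3) = 15 - 14*0 = 15 + 0 = 15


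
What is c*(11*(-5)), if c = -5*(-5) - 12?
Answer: -715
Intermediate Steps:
c = 13 (c = 25 - 12 = 13)
c*(11*(-5)) = 13*(11*(-5)) = 13*(-55) = -715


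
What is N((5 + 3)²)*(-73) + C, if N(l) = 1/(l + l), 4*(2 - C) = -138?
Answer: 4599/128 ≈ 35.930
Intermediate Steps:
C = 73/2 (C = 2 - ¼*(-138) = 2 + 69/2 = 73/2 ≈ 36.500)
N(l) = 1/(2*l)
N((5 + 3)²)*(-73) + C = (1/(2*((5 + 3)²)))*(-73) + 73/2 = (1/(2*(8²)))*(-73) + 73/2 = ((½)/64)*(-73) + 73/2 = ((½)*(1/64))*(-73) + 73/2 = (1/128)*(-73) + 73/2 = -73/128 + 73/2 = 4599/128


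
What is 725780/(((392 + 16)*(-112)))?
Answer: -181445/11424 ≈ -15.883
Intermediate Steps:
725780/(((392 + 16)*(-112))) = 725780/((408*(-112))) = 725780/(-45696) = 725780*(-1/45696) = -181445/11424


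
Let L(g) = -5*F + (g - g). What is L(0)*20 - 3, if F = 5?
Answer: -503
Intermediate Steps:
L(g) = -25 (L(g) = -5*5 + (g - g) = -25 + 0 = -25)
L(0)*20 - 3 = -25*20 - 3 = -500 - 3 = -503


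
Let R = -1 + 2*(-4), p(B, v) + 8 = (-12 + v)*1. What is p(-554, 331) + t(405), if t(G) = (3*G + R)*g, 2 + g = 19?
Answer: 20813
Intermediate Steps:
g = 17 (g = -2 + 19 = 17)
p(B, v) = -20 + v (p(B, v) = -8 + (-12 + v)*1 = -8 + (-12 + v) = -20 + v)
R = -9 (R = -1 - 8 = -9)
t(G) = -153 + 51*G (t(G) = (3*G - 9)*17 = (-9 + 3*G)*17 = -153 + 51*G)
p(-554, 331) + t(405) = (-20 + 331) + (-153 + 51*405) = 311 + (-153 + 20655) = 311 + 20502 = 20813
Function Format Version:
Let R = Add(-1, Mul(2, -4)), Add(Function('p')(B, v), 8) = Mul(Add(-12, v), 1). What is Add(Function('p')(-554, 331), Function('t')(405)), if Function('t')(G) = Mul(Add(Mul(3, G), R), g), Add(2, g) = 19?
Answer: 20813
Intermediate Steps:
g = 17 (g = Add(-2, 19) = 17)
Function('p')(B, v) = Add(-20, v) (Function('p')(B, v) = Add(-8, Mul(Add(-12, v), 1)) = Add(-8, Add(-12, v)) = Add(-20, v))
R = -9 (R = Add(-1, -8) = -9)
Function('t')(G) = Add(-153, Mul(51, G)) (Function('t')(G) = Mul(Add(Mul(3, G), -9), 17) = Mul(Add(-9, Mul(3, G)), 17) = Add(-153, Mul(51, G)))
Add(Function('p')(-554, 331), Function('t')(405)) = Add(Add(-20, 331), Add(-153, Mul(51, 405))) = Add(311, Add(-153, 20655)) = Add(311, 20502) = 20813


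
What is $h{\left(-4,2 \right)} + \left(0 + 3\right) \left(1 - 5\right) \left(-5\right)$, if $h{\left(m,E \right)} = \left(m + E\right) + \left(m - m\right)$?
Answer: $58$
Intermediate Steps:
$h{\left(m,E \right)} = E + m$ ($h{\left(m,E \right)} = \left(E + m\right) + 0 = E + m$)
$h{\left(-4,2 \right)} + \left(0 + 3\right) \left(1 - 5\right) \left(-5\right) = \left(2 - 4\right) + \left(0 + 3\right) \left(1 - 5\right) \left(-5\right) = -2 + 3 \left(-4\right) \left(-5\right) = -2 - -60 = -2 + 60 = 58$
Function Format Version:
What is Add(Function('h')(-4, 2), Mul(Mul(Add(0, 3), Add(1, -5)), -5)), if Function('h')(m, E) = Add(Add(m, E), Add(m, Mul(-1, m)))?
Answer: 58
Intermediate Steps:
Function('h')(m, E) = Add(E, m) (Function('h')(m, E) = Add(Add(E, m), 0) = Add(E, m))
Add(Function('h')(-4, 2), Mul(Mul(Add(0, 3), Add(1, -5)), -5)) = Add(Add(2, -4), Mul(Mul(Add(0, 3), Add(1, -5)), -5)) = Add(-2, Mul(Mul(3, -4), -5)) = Add(-2, Mul(-12, -5)) = Add(-2, 60) = 58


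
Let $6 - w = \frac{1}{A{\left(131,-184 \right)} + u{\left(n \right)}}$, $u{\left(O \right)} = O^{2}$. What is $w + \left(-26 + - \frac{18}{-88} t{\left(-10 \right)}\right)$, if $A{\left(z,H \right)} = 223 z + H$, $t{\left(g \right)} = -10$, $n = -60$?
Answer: $- \frac{15825087}{717838} \approx -22.045$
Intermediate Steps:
$A{\left(z,H \right)} = H + 223 z$
$w = \frac{195773}{32629}$ ($w = 6 - \frac{1}{\left(-184 + 223 \cdot 131\right) + \left(-60\right)^{2}} = 6 - \frac{1}{\left(-184 + 29213\right) + 3600} = 6 - \frac{1}{29029 + 3600} = 6 - \frac{1}{32629} = \frac{195773}{32629} \approx 6.0$)
$w + \left(-26 + - \frac{18}{-88} t{\left(-10 \right)}\right) = \frac{195773}{32629} - \left(26 - - \frac{18}{-88} \left(-10\right)\right) = \frac{195773}{32629} - \left(26 - \left(-18\right) \left(- \frac{1}{88}\right) \left(-10\right)\right) = \frac{195773}{32629} + \left(-26 + \frac{9}{44} \left(-10\right)\right) = \frac{195773}{32629} - \frac{617}{22} = - \frac{15825087}{717838}$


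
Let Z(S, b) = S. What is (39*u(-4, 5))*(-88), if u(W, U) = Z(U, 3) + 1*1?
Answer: -20592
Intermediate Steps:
u(W, U) = 1 + U (u(W, U) = U + 1*1 = U + 1 = 1 + U)
(39*u(-4, 5))*(-88) = (39*(1 + 5))*(-88) = (39*6)*(-88) = 234*(-88) = -20592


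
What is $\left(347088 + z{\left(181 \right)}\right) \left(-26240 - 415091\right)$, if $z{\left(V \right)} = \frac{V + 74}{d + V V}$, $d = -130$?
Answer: $- \frac{1666146447543391}{10877} \approx -1.5318 \cdot 10^{11}$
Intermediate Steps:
$z{\left(V \right)} = \frac{74 + V}{-130 + V^{2}}$ ($z{\left(V \right)} = \frac{V + 74}{-130 + V V} = \frac{74 + V}{-130 + V^{2}}$)
$\left(347088 + z{\left(181 \right)}\right) \left(-26240 - 415091\right) = \left(347088 + \frac{74 + 181}{-130 + 181^{2}}\right) \left(-26240 - 415091\right) = \left(347088 + \frac{1}{-130 + 32761} \cdot 255\right) \left(-441331\right) = \left(347088 + \frac{1}{32631} \cdot 255\right) \left(-441331\right) = \left(347088 + \frac{85}{10877}\right) \left(-441331\right) = \frac{3775276261}{10877} \left(-441331\right) = - \frac{1666146447543391}{10877}$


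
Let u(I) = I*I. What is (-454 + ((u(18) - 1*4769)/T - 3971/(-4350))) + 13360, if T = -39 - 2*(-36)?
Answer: 611150531/47850 ≈ 12772.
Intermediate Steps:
u(I) = I**2
T = 33 (T = -39 + 72 = 33)
(-454 + ((u(18) - 1*4769)/T - 3971/(-4350))) + 13360 = (-454 + ((18**2 - 1*4769)/33 - 3971/(-4350))) + 13360 = (-454 + ((324 - 4769)*(1/33) - 3971*(-1/4350))) + 13360 = (-454 + (-4445*1/33 + 3971/4350)) + 13360 = (-454 + (-4445/33 + 3971/4350)) + 13360 = (-454 - 6401569/47850) + 13360 = -28125469/47850 + 13360 = 611150531/47850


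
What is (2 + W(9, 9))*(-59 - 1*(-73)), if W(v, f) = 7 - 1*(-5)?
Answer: 196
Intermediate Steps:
W(v, f) = 12 (W(v, f) = 7 + 5 = 12)
(2 + W(9, 9))*(-59 - 1*(-73)) = (2 + 12)*(-59 - 1*(-73)) = 14*(-59 + 73) = 14*14 = 196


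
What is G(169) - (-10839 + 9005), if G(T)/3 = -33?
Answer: 1735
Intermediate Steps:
G(T) = -99 (G(T) = 3*(-33) = -99)
G(169) - (-10839 + 9005) = -99 - (-10839 + 9005) = -99 - 1*(-1834) = -99 + 1834 = 1735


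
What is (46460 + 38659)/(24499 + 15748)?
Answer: 85119/40247 ≈ 2.1149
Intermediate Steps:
(46460 + 38659)/(24499 + 15748) = 85119/40247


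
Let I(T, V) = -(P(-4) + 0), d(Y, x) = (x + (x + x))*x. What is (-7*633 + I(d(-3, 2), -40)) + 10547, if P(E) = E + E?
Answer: 6124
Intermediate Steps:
d(Y, x) = 3*x² (d(Y, x) = (x + 2*x)*x = (3*x)*x = 3*x²)
P(E) = 2*E
I(T, V) = 8 (I(T, V) = -(2*(-4) + 0) = -(-8 + 0) = -1*(-8) = 8)
(-7*633 + I(d(-3, 2), -40)) + 10547 = (-7*633 + 8) + 10547 = (-4431 + 8) + 10547 = -4423 + 10547 = 6124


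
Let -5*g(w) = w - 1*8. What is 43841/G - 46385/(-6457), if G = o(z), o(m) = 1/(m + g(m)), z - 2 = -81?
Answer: -87188819871/32285 ≈ -2.7006e+6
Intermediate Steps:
g(w) = 8/5 - w/5 (g(w) = -(w - 1*8)/5 = -(w - 8)/5 = -(-8 + w)/5 = 8/5 - w/5)
z = -79 (z = 2 - 81 = -79)
o(m) = 1/(8/5 + 4*m/5) (o(m) = 1/(m + (8/5 - m/5)) = 1/(8/5 + 4*m/5))
G = -5/308 (G = 5/(4*(2 - 79)) = (5/4)/(-77) = (5/4)*(-1/77) = -5/308 ≈ -0.016234)
43841/G - 46385/(-6457) = 43841/(-5/308) - 46385/(-6457) = 43841*(-308/5) - 46385*(-1/6457) = -13503028/5 + 46385/6457 = -87188819871/32285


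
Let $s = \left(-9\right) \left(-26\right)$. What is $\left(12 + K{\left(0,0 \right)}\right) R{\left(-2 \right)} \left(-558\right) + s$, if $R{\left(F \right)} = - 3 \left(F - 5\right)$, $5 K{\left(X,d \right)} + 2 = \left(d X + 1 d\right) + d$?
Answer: $- \frac{678474}{5} \approx -1.3569 \cdot 10^{5}$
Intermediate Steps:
$K{\left(X,d \right)} = - \frac{2}{5} + \frac{2 d}{5} + \frac{X d}{5}$ ($K{\left(X,d \right)} = - \frac{2}{5} + \frac{\left(d X + 1 d\right) + d}{5} = - \frac{2}{5} + \frac{\left(X d + d\right) + d}{5} = - \frac{2}{5} + \frac{\left(d + X d\right) + d}{5} = - \frac{2}{5} + \frac{2 d + X d}{5} = - \frac{2}{5} + \left(\frac{2 d}{5} + \frac{X d}{5}\right) = - \frac{2}{5} + \frac{2 d}{5} + \frac{X d}{5}$)
$s = 234$
$R{\left(F \right)} = 15 - 3 F$ ($R{\left(F \right)} = - 3 \left(-5 + F\right) = 15 - 3 F$)
$\left(12 + K{\left(0,0 \right)}\right) R{\left(-2 \right)} \left(-558\right) + s = \left(12 + \left(- \frac{2}{5} + \frac{2}{5} \cdot 0 + \frac{1}{5} \cdot 0 \cdot 0\right)\right) \left(15 - -6\right) \left(-558\right) + 234 = \left(12 + \left(- \frac{2}{5} + 0 + 0\right)\right) \left(15 + 6\right) \left(-558\right) + 234 = \left(12 - \frac{2}{5}\right) 21 \left(-558\right) + 234 = \frac{58}{5} \cdot 21 \left(-558\right) + 234 = \frac{1218}{5} \left(-558\right) + 234 = - \frac{679644}{5} + 234 = - \frac{678474}{5}$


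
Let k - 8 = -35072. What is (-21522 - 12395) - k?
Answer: 1147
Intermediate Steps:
k = -35064 (k = 8 - 35072 = -35064)
(-21522 - 12395) - k = (-21522 - 12395) - 1*(-35064) = -33917 + 35064 = 1147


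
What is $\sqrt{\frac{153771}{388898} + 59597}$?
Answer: $\frac{\sqrt{9013608678749546}}{388898} \approx 244.13$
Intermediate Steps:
$\sqrt{\frac{153771}{388898} + 59597} = \sqrt{\frac{23177307877}{388898}} = \frac{\sqrt{9013608678749546}}{388898}$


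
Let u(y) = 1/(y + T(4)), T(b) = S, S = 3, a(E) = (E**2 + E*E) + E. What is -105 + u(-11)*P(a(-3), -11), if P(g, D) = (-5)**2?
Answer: -865/8 ≈ -108.13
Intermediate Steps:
a(E) = E + 2*E**2 (a(E) = (E**2 + E**2) + E = 2*E**2 + E = E + 2*E**2)
P(g, D) = 25
T(b) = 3
u(y) = 1/(3 + y) (u(y) = 1/(y + 3) = 1/(3 + y))
-105 + u(-11)*P(a(-3), -11) = -105 + 25/(3 - 11) = -105 + 25/(-8) = -105 - 1/8*25 = -105 - 25/8 = -865/8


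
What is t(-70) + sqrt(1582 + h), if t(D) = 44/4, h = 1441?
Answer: 11 + sqrt(3023) ≈ 65.982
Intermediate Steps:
t(D) = 11 (t(D) = 44*(1/4) = 11)
t(-70) + sqrt(1582 + h) = 11 + sqrt(1582 + 1441) = 11 + sqrt(3023)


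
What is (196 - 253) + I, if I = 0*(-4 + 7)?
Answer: -57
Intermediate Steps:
I = 0 (I = 0*3 = 0)
(196 - 253) + I = (196 - 253) + 0 = -57 + 0 = -57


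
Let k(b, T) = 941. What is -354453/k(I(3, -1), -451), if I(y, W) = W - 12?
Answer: -354453/941 ≈ -376.68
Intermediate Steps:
I(y, W) = -12 + W
-354453/k(I(3, -1), -451) = -354453/941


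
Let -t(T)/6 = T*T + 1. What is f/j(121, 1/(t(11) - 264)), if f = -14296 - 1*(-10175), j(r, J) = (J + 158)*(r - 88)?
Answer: -1368172/1731037 ≈ -0.79038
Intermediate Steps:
t(T) = -6 - 6*T² (t(T) = -6*(T*T + 1) = -6*(T² + 1) = -6*(1 + T²) = -6 - 6*T²)
j(r, J) = (-88 + r)*(158 + J) (j(r, J) = (158 + J)*(-88 + r) = (-88 + r)*(158 + J))
f = -4121 (f = -14296 + 10175 = -4121)
f/j(121, 1/(t(11) - 264)) = -4121/(-13904 - 88/((-6 - 6*11²) - 264) + 158*121 + 121/((-6 - 6*11²) - 264)) = -4121/(-13904 - 88/((-6 - 6*121) - 264) + 19118 + 121/((-6 - 6*121) - 264)) = -4121/(-13904 - 88/((-6 - 726) - 264) + 19118 + 121/((-6 - 726) - 264)) = -4121/(-13904 - 88/(-732 - 264) + 19118 + 121/(-732 - 264)) = -4121/(-13904 - 88/(-996) + 19118 + 121/(-996)) = -4121/(-13904 - 88*(-1/996) + 19118 - 1/996*121) = -4121/(-13904 + 22/249 + 19118 - 121/996) = -4121/1731037/332 = -4121*332/1731037 = -1368172/1731037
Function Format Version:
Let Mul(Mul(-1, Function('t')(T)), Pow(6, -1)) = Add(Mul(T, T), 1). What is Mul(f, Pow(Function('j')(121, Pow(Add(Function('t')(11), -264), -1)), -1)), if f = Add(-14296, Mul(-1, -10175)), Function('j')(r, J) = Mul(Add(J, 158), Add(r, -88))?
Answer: Rational(-1368172, 1731037) ≈ -0.79038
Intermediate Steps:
Function('t')(T) = Add(-6, Mul(-6, Pow(T, 2))) (Function('t')(T) = Mul(-6, Add(Mul(T, T), 1)) = Mul(-6, Add(Pow(T, 2), 1)) = Mul(-6, Add(1, Pow(T, 2))) = Add(-6, Mul(-6, Pow(T, 2))))
Function('j')(r, J) = Mul(Add(-88, r), Add(158, J)) (Function('j')(r, J) = Mul(Add(158, J), Add(-88, r)) = Mul(Add(-88, r), Add(158, J)))
f = -4121 (f = Add(-14296, 10175) = -4121)
Mul(f, Pow(Function('j')(121, Pow(Add(Function('t')(11), -264), -1)), -1)) = Mul(-4121, Pow(Add(-13904, Mul(-88, Pow(Add(Add(-6, Mul(-6, Pow(11, 2))), -264), -1)), Mul(158, 121), Mul(Pow(Add(Add(-6, Mul(-6, Pow(11, 2))), -264), -1), 121)), -1)) = Mul(-4121, Pow(Add(-13904, Mul(-88, Pow(Add(Add(-6, Mul(-6, 121)), -264), -1)), 19118, Mul(Pow(Add(Add(-6, Mul(-6, 121)), -264), -1), 121)), -1)) = Mul(-4121, Pow(Add(-13904, Mul(-88, Pow(Add(Add(-6, -726), -264), -1)), 19118, Mul(Pow(Add(Add(-6, -726), -264), -1), 121)), -1)) = Mul(-4121, Pow(Add(-13904, Mul(-88, Pow(Add(-732, -264), -1)), 19118, Mul(Pow(Add(-732, -264), -1), 121)), -1)) = Mul(-4121, Pow(Add(-13904, Mul(-88, Pow(-996, -1)), 19118, Mul(Pow(-996, -1), 121)), -1)) = Mul(-4121, Pow(Add(-13904, Mul(-88, Rational(-1, 996)), 19118, Mul(Rational(-1, 996), 121)), -1)) = Mul(-4121, Pow(Add(-13904, Rational(22, 249), 19118, Rational(-121, 996)), -1)) = Mul(-4121, Pow(Rational(1731037, 332), -1)) = Mul(-4121, Rational(332, 1731037)) = Rational(-1368172, 1731037)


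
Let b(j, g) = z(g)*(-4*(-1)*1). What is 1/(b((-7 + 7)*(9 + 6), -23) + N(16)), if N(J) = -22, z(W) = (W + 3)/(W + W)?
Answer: -23/466 ≈ -0.049356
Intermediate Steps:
z(W) = (3 + W)/(2*W) (z(W) = (3 + W)/((2*W)) = (3 + W)*(1/(2*W)) = (3 + W)/(2*W))
b(j, g) = 2*(3 + g)/g (b(j, g) = ((3 + g)/(2*g))*(-4*(-1)*1) = ((3 + g)/(2*g))*(4*1) = ((3 + g)/(2*g))*4 = 2*(3 + g)/g)
1/(b((-7 + 7)*(9 + 6), -23) + N(16)) = 1/((2 + 6/(-23)) - 22) = 1/((2 + 6*(-1/23)) - 22) = 1/((2 - 6/23) - 22) = 1/(40/23 - 22) = 1/(-466/23) = -23/466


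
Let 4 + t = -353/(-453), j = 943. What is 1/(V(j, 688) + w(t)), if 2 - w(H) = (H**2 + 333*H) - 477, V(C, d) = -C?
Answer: 205209/122743034 ≈ 0.0016719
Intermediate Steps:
t = -1459/453 (t = -4 - 353/(-453) = -4 - 353*(-1/453) = -4 + 353/453 = -1459/453 ≈ -3.2207)
w(H) = 479 - H**2 - 333*H (w(H) = 2 - ((H**2 + 333*H) - 477) = 2 - (-477 + H**2 + 333*H) = 2 + (477 - H**2 - 333*H) = 479 - H**2 - 333*H)
1/(V(j, 688) + w(t)) = 1/(-1*943 + (479 - (-1459/453)**2 - 333*(-1459/453))) = 1/(-943 + (479 - 1*2128681/205209 + 161949/151)) = 1/(-943 + (479 - 2128681/205209 + 161949/151)) = 1/(-943 + 316255121/205209) = 1/(122743034/205209) = 205209/122743034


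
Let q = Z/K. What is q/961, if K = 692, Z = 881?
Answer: 881/665012 ≈ 0.0013248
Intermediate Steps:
q = 881/692 ≈ 1.2731
q/961 = (881/692)/961 = (881/692)*(1/961) = 881/665012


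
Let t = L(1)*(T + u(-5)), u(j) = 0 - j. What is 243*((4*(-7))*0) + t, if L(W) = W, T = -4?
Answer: 1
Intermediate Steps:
u(j) = -j
t = 1 (t = 1*(-4 - 1*(-5)) = 1*(-4 + 5) = 1*1 = 1)
243*((4*(-7))*0) + t = 243*((4*(-7))*0) + 1 = 243*(-28*0) + 1 = 243*0 + 1 = 0 + 1 = 1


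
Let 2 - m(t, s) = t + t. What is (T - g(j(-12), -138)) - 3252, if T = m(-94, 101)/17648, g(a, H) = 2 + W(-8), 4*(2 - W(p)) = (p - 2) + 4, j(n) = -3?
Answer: -28744085/8824 ≈ -3257.5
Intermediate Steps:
m(t, s) = 2 - 2*t (m(t, s) = 2 - (t + t) = 2 - 2*t)
W(p) = 3/2 - p/4 (W(p) = 2 - ((p - 2) + 4)/4 = 2 - ((-2 + p) + 4)/4 = 2 - (2 + p)/4 = 2 + (-1/2 - p/4) = 3/2 - p/4)
g(a, H) = 11/2 (g(a, H) = 2 + (3/2 - 1/4*(-8)) = 2 + (3/2 + 2) = 2 + 7/2 = 11/2)
T = 95/8824 (T = (2 - 2*(-94))/17648 = (2 + 188)*(1/17648) = 190*(1/17648) = 95/8824 ≈ 0.010766)
(T - g(j(-12), -138)) - 3252 = (95/8824 - 1*11/2) - 3252 = (95/8824 - 11/2) - 3252 = -48437/8824 - 3252 = -28744085/8824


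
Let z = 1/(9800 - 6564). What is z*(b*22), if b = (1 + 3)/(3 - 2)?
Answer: 22/809 ≈ 0.027194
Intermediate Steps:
b = 4 (b = 4/1 = 4*1 = 4)
z = 1/3236 ≈ 0.00030902
z*(b*22) = (4*22)/3236 = (1/3236)*88 = 22/809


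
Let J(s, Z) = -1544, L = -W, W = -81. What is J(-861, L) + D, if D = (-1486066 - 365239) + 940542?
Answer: -912307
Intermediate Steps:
L = 81 (L = -1*(-81) = 81)
D = -910763 (D = -1851305 + 940542 = -910763)
J(-861, L) + D = -1544 - 910763 = -912307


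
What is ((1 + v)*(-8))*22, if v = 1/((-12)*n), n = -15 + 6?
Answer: -4796/27 ≈ -177.63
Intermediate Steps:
n = -9
v = 1/108 (v = 1/(-12*(-9)) = -1/12*(-⅑) = 1/108 ≈ 0.0092593)
((1 + v)*(-8))*22 = ((1 + 1/108)*(-8))*22 = ((109/108)*(-8))*22 = -218/27*22 = -4796/27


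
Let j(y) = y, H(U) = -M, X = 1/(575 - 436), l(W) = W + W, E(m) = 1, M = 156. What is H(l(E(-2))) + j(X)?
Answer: -21683/139 ≈ -155.99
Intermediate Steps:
l(W) = 2*W
X = 1/139 ≈ 0.0071942
H(U) = -156 (H(U) = -1*156 = -156)
H(l(E(-2))) + j(X) = -156 + 1/139 = -21683/139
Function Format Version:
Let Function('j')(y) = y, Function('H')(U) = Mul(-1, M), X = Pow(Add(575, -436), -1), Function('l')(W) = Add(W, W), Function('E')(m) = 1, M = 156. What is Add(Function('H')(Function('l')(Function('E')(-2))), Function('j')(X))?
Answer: Rational(-21683, 139) ≈ -155.99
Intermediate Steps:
Function('l')(W) = Mul(2, W)
X = Rational(1, 139) (X = Pow(139, -1) = Rational(1, 139) ≈ 0.0071942)
Function('H')(U) = -156 (Function('H')(U) = Mul(-1, 156) = -156)
Add(Function('H')(Function('l')(Function('E')(-2))), Function('j')(X)) = Add(-156, Rational(1, 139)) = Rational(-21683, 139)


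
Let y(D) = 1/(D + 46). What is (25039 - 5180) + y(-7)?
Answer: 774502/39 ≈ 19859.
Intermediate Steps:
y(D) = 1/(46 + D)
(25039 - 5180) + y(-7) = (25039 - 5180) + 1/(46 - 7) = 19859 + 1/39 = 774502/39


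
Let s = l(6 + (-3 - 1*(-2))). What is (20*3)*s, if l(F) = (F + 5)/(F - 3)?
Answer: 300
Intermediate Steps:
l(F) = (5 + F)/(-3 + F)
s = 5 (s = (5 + (6 + (-3 - 1*(-2))))/(-3 + (6 + (-3 - 1*(-2)))) = (5 + (6 + (-3 + 2)))/(-3 + (6 + (-3 + 2))) = (5 + (6 - 1))/(-3 + (6 - 1)) = (5 + 5)/(-3 + 5) = 10/2 = (½)*10 = 5)
(20*3)*s = (20*3)*5 = 60*5 = 300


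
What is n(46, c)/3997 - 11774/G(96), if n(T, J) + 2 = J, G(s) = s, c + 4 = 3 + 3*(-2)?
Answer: -23530771/191856 ≈ -122.65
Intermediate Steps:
c = -7 (c = -4 + (3 + 3*(-2)) = -4 + (3 - 6) = -4 - 3 = -7)
n(T, J) = -2 + J
n(46, c)/3997 - 11774/G(96) = (-2 - 7)/3997 - 11774/96 = -9*1/3997 - 11774*1/96 = -9/3997 - 5887/48 = -23530771/191856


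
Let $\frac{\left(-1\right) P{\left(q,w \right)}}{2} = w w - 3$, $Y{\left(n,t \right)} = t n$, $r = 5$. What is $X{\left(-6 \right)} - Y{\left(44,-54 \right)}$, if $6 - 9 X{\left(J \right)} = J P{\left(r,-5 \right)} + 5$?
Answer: $\frac{21121}{9} \approx 2346.8$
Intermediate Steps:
$Y{\left(n,t \right)} = n t$
$P{\left(q,w \right)} = 6 - 2 w^{2}$ ($P{\left(q,w \right)} = - 2 \left(w w - 3\right) = - 2 \left(w^{2} - 3\right) = - 2 \left(-3 + w^{2}\right) = 6 - 2 w^{2}$)
$X{\left(J \right)} = \frac{1}{9} + \frac{44 J}{9}$ ($X{\left(J \right)} = \frac{2}{3} - \frac{J \left(6 - 2 \left(-5\right)^{2}\right) + 5}{9} = \frac{2}{3} - \frac{J \left(6 - 50\right) + 5}{9} = \frac{2}{3} - \frac{J \left(-44\right) + 5}{9} = \frac{2}{3} - \frac{- 44 J + 5}{9} = \frac{2}{3} - \frac{5 - 44 J}{9} = \frac{2}{3} + \left(- \frac{5}{9} + \frac{44 J}{9}\right) = \frac{1}{9} + \frac{44 J}{9}$)
$X{\left(-6 \right)} - Y{\left(44,-54 \right)} = \left(\frac{1}{9} + \frac{44}{9} \left(-6\right)\right) - 44 \left(-54\right) = \left(\frac{1}{9} - \frac{88}{3}\right) - -2376 = - \frac{263}{9} + 2376 = \frac{21121}{9}$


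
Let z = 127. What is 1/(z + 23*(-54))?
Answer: -1/1115 ≈ -0.00089686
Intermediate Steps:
1/(z + 23*(-54)) = 1/(127 + 23*(-54)) = 1/(127 - 1242) = 1/(-1115) = -1/1115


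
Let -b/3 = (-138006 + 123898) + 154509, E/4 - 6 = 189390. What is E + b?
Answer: 336381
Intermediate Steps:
E = 757584 (E = 24 + 4*189390 = 24 + 757560 = 757584)
b = -421203 (b = -3*((-138006 + 123898) + 154509) = -3*(-14108 + 154509) = -3*140401 = -421203)
E + b = 757584 - 421203 = 336381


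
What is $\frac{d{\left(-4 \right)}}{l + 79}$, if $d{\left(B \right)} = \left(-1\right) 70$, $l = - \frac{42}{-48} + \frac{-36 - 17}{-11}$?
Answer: $- \frac{6160}{7453} \approx -0.82651$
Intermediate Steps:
$l = \frac{501}{88}$ ($l = \left(-42\right) \left(- \frac{1}{48}\right) + \left(-36 - 17\right) \left(- \frac{1}{11}\right) = \frac{7}{8} - - \frac{53}{11} = \frac{7}{8} + \frac{53}{11} = \frac{501}{88} \approx 5.6932$)
$d{\left(B \right)} = -70$
$\frac{d{\left(-4 \right)}}{l + 79} = \frac{1}{\frac{501}{88} + 79} \left(-70\right) = \frac{1}{\frac{7453}{88}} \left(-70\right) = \frac{88}{7453} \left(-70\right) = - \frac{6160}{7453}$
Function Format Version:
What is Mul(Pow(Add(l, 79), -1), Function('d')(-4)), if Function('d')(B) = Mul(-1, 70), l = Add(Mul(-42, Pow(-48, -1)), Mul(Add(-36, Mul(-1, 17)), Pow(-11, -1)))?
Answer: Rational(-6160, 7453) ≈ -0.82651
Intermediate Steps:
l = Rational(501, 88) (l = Add(Mul(-42, Rational(-1, 48)), Mul(Add(-36, -17), Rational(-1, 11))) = Add(Rational(7, 8), Mul(-53, Rational(-1, 11))) = Add(Rational(7, 8), Rational(53, 11)) = Rational(501, 88) ≈ 5.6932)
Function('d')(B) = -70
Mul(Pow(Add(l, 79), -1), Function('d')(-4)) = Mul(Pow(Add(Rational(501, 88), 79), -1), -70) = Mul(Pow(Rational(7453, 88), -1), -70) = Mul(Rational(88, 7453), -70) = Rational(-6160, 7453)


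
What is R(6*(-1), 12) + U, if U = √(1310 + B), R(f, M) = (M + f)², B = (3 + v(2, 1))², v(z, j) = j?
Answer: 36 + √1326 ≈ 72.414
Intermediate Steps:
B = 16 (B = (3 + 1)² = 4² = 16)
U = √1326 (U = √(1310 + 16) = √1326 ≈ 36.414)
R(6*(-1), 12) + U = (12 + 6*(-1))² + √1326 = (12 - 6)² + √1326 = 6² + √1326 = 36 + √1326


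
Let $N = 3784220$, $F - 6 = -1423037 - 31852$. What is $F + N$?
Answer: $2329337$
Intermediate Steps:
$F = -1454883$ ($F = 6 - 1454889 = -1454883$)
$F + N = -1454883 + 3784220 = 2329337$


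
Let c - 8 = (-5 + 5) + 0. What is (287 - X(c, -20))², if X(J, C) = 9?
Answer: 77284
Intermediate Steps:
c = 8 (c = 8 + ((-5 + 5) + 0) = 8 + (0 + 0) = 8 + 0 = 8)
(287 - X(c, -20))² = (287 - 1*9)² = (287 - 9)² = 278² = 77284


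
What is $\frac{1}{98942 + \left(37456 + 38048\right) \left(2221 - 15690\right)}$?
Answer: $- \frac{1}{1016864434} \approx -9.8342 \cdot 10^{-10}$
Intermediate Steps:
$\frac{1}{98942 + \left(37456 + 38048\right) \left(2221 - 15690\right)} = \frac{1}{98942 + 75504 \left(-13469\right)} = \frac{1}{98942 - 1016963376} = \frac{1}{-1016864434} = - \frac{1}{1016864434}$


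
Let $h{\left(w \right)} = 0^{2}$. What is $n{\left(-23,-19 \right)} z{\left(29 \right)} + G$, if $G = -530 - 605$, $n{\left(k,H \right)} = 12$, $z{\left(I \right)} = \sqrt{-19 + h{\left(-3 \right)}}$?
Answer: $-1135 + 12 i \sqrt{19} \approx -1135.0 + 52.307 i$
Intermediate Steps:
$h{\left(w \right)} = 0$
$z{\left(I \right)} = i \sqrt{19}$ ($z{\left(I \right)} = \sqrt{-19 + 0} = \sqrt{-19} = i \sqrt{19}$)
$G = -1135$ ($G = -530 - 605 = -1135$)
$n{\left(-23,-19 \right)} z{\left(29 \right)} + G = 12 i \sqrt{19} - 1135 = -1135 + 12 i \sqrt{19}$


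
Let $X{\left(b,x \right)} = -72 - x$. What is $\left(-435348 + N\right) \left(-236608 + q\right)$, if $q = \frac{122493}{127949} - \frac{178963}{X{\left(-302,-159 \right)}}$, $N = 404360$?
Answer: $\frac{82325954035240400}{11131563} \approx 7.3957 \cdot 10^{9}$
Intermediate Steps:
$q = - \frac{22887479996}{11131563}$ ($q = \frac{122493}{127949} - \frac{178963}{-72 - -159} = 122493 \cdot \frac{1}{127949} - \frac{178963}{-72 + 159} = \frac{122493}{127949} - \frac{178963}{87} = - \frac{22887479996}{11131563} \approx -2056.1$)
$\left(-435348 + N\right) \left(-236608 + q\right) = \left(-435348 + 404360\right) \left(-236608 - \frac{22887479996}{11131563}\right) = \left(-30988\right) \left(- \frac{2656704338300}{11131563}\right) = \frac{82325954035240400}{11131563}$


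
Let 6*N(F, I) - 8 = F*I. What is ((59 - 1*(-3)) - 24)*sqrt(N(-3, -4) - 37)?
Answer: 38*I*sqrt(303)/3 ≈ 220.49*I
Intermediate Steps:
N(F, I) = 4/3 + F*I/6 (N(F, I) = 4/3 + (F*I)/6 = 4/3 + F*I/6)
((59 - 1*(-3)) - 24)*sqrt(N(-3, -4) - 37) = ((59 - 1*(-3)) - 24)*sqrt((4/3 + (1/6)*(-3)*(-4)) - 37) = ((59 + 3) - 24)*sqrt((4/3 + 2) - 37) = (62 - 24)*sqrt(10/3 - 37) = 38*sqrt(-101/3) = 38*(I*sqrt(303)/3) = 38*I*sqrt(303)/3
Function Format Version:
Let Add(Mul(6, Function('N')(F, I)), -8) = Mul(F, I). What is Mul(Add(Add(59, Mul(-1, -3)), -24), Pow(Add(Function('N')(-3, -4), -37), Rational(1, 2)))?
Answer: Mul(Rational(38, 3), I, Pow(303, Rational(1, 2))) ≈ Mul(220.49, I)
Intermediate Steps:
Function('N')(F, I) = Add(Rational(4, 3), Mul(Rational(1, 6), F, I)) (Function('N')(F, I) = Add(Rational(4, 3), Mul(Rational(1, 6), Mul(F, I))) = Add(Rational(4, 3), Mul(Rational(1, 6), F, I)))
Mul(Add(Add(59, Mul(-1, -3)), -24), Pow(Add(Function('N')(-3, -4), -37), Rational(1, 2))) = Mul(Add(Add(59, Mul(-1, -3)), -24), Pow(Add(Add(Rational(4, 3), Mul(Rational(1, 6), -3, -4)), -37), Rational(1, 2))) = Mul(Add(Add(59, 3), -24), Pow(Add(Add(Rational(4, 3), 2), -37), Rational(1, 2))) = Mul(Add(62, -24), Pow(Add(Rational(10, 3), -37), Rational(1, 2))) = Mul(38, Pow(Rational(-101, 3), Rational(1, 2))) = Mul(38, Mul(Rational(1, 3), I, Pow(303, Rational(1, 2)))) = Mul(Rational(38, 3), I, Pow(303, Rational(1, 2)))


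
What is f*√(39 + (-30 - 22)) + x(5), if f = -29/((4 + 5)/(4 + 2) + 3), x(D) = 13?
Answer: 13 - 58*I*√13/9 ≈ 13.0 - 23.236*I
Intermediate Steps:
f = -58/9 (f = -29/(9/6 + 3) = -29/(9*(⅙) + 3) = -29/(3/2 + 3) = -29/(9/2) = (2/9)*(-29) = -58/9 ≈ -6.4444)
f*√(39 + (-30 - 22)) + x(5) = -58*√(39 + (-30 - 22))/9 + 13 = -58*√(39 - 52)/9 + 13 = -58*I*√13/9 + 13 = 13 - 58*I*√13/9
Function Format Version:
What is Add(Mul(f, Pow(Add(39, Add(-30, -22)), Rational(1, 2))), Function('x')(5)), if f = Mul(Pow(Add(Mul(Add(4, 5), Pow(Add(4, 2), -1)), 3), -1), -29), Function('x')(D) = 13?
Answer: Add(13, Mul(Rational(-58, 9), I, Pow(13, Rational(1, 2)))) ≈ Add(13.000, Mul(-23.236, I))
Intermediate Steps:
f = Rational(-58, 9) (f = Mul(Pow(Add(Mul(9, Pow(6, -1)), 3), -1), -29) = Mul(Pow(Add(Mul(9, Rational(1, 6)), 3), -1), -29) = Mul(Pow(Add(Rational(3, 2), 3), -1), -29) = Mul(Pow(Rational(9, 2), -1), -29) = Mul(Rational(2, 9), -29) = Rational(-58, 9) ≈ -6.4444)
Add(Mul(f, Pow(Add(39, Add(-30, -22)), Rational(1, 2))), Function('x')(5)) = Add(Mul(Rational(-58, 9), Pow(Add(39, Add(-30, -22)), Rational(1, 2))), 13) = Add(Mul(Rational(-58, 9), Pow(Add(39, -52), Rational(1, 2))), 13) = Add(Mul(Rational(-58, 9), Pow(-13, Rational(1, 2))), 13) = Add(Mul(Rational(-58, 9), Mul(I, Pow(13, Rational(1, 2)))), 13) = Add(Mul(Rational(-58, 9), I, Pow(13, Rational(1, 2))), 13) = Add(13, Mul(Rational(-58, 9), I, Pow(13, Rational(1, 2))))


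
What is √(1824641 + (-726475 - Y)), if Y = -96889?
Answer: √1195055 ≈ 1093.2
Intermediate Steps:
√(1824641 + (-726475 - Y)) = √(1824641 + (-726475 - 1*(-96889))) = √(1824641 + (-726475 + 96889)) = √(1824641 - 629586) = √1195055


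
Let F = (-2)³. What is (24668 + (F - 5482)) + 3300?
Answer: 22478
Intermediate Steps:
F = -8
(24668 + (F - 5482)) + 3300 = (24668 + (-8 - 5482)) + 3300 = (24668 - 5490) + 3300 = 19178 + 3300 = 22478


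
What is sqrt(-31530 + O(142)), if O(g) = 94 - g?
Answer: I*sqrt(31578) ≈ 177.7*I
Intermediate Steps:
sqrt(-31530 + O(142)) = sqrt(-31530 + (94 - 1*142)) = sqrt(-31530 + (94 - 142)) = sqrt(-31530 - 48) = sqrt(-31578) = I*sqrt(31578)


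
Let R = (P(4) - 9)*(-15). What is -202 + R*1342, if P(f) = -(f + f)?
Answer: 342008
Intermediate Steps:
P(f) = -2*f
R = 255 (R = (-2*4 - 9)*(-15) = (-8 - 9)*(-15) = -17*(-15) = 255)
-202 + R*1342 = -202 + 255*1342 = -202 + 342210 = 342008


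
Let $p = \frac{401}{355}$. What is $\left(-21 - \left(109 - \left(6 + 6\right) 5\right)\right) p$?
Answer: $- \frac{5614}{71} \approx -79.07$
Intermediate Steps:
$p = \frac{401}{355}$ ($p = 401 \cdot \frac{1}{355} = \frac{401}{355} \approx 1.1296$)
$\left(-21 - \left(109 - \left(6 + 6\right) 5\right)\right) p = \left(-21 - \left(109 - \left(6 + 6\right) 5\right)\right) \frac{401}{355} = \left(-21 + \left(12 \cdot 5 - 109\right)\right) \frac{401}{355} = \left(-21 + \left(60 - 109\right)\right) \frac{401}{355} = \left(-21 - 49\right) \frac{401}{355} = \left(-70\right) \frac{401}{355} = - \frac{5614}{71}$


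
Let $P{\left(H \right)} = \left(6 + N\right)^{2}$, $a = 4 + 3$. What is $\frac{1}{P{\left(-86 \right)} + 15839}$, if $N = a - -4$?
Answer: $\frac{1}{16128} \approx 6.2004 \cdot 10^{-5}$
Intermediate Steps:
$a = 7$
$N = 11$ ($N = 7 - -4 = 7 + 4 = 11$)
$P{\left(H \right)} = 289$ ($P{\left(H \right)} = \left(6 + 11\right)^{2} = 17^{2} = 289$)
$\frac{1}{P{\left(-86 \right)} + 15839} = \frac{1}{289 + 15839} = \frac{1}{16128}$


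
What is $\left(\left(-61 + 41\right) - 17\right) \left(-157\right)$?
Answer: $5809$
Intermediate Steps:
$\left(\left(-61 + 41\right) - 17\right) \left(-157\right) = \left(-20 - 17\right) \left(-157\right) = \left(-37\right) \left(-157\right) = 5809$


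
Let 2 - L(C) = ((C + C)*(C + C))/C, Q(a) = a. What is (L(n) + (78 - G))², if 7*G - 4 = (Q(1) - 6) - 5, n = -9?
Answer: 669124/49 ≈ 13656.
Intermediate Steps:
L(C) = 2 - 4*C (L(C) = 2 - (C + C)*(C + C)/C = 2 - (2*C)*(2*C)/C = 2 - 4*C²/C = 2 - 4*C)
G = -6/7 (G = 4/7 + ((1 - 6) - 5)/7 = 4/7 + (-5 - 5)/7 = 4/7 + (⅐)*(-10) = 4/7 - 10/7 = -6/7 ≈ -0.85714)
(L(n) + (78 - G))² = ((2 - 4*(-9)) + (78 - 1*(-6/7)))² = ((2 + 36) + (78 + 6/7))² = (38 + 552/7)² = (818/7)² = 669124/49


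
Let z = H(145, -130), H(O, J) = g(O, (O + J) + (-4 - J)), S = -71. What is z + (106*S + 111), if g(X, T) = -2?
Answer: -7417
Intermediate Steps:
H(O, J) = -2
z = -2
z + (106*S + 111) = -2 + (106*(-71) + 111) = -2 + (-7526 + 111) = -2 - 7415 = -7417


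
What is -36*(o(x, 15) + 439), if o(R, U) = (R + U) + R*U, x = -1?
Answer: -15768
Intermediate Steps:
o(R, U) = R + U + R*U
-36*(o(x, 15) + 439) = -36*((-1 + 15 - 1*15) + 439) = -36*((-1 + 15 - 15) + 439) = -36*(-1 + 439) = -36*438 = -15768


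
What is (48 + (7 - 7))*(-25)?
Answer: -1200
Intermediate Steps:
(48 + (7 - 7))*(-25) = (48 + 0)*(-25) = 48*(-25) = -1200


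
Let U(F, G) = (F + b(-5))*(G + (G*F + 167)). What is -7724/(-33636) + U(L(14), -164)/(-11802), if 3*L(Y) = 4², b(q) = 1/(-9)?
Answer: 549609673/893187162 ≈ 0.61534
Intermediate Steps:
b(q) = -⅑
L(Y) = 16/3 (L(Y) = (⅓)*4² = (⅓)*16 = 16/3)
U(F, G) = (-⅑ + F)*(167 + G + F*G) (U(F, G) = (F - ⅑)*(G + (G*F + 167)) = (-⅑ + F)*(G + (F*G + 167)) = (-⅑ + F)*(G + (167 + F*G)) = (-⅑ + F)*(167 + G + F*G))
-7724/(-33636) + U(L(14), -164)/(-11802) = -7724/(-33636) + (-167/9 + 167*(16/3) - ⅑*(-164) - 164*(16/3)² + (8/9)*(16/3)*(-164))/(-11802) = -7724*(-1/33636) + (-167/9 + 2672/3 + 164/9 - 164*256/9 - 20992/27)*(-1/11802) = 1931/8409 + (-167/9 + 2672/3 + 164/9 - 41984/9 - 20992/27)*(-1/11802) = 1931/8409 - 122905/27*(-1/11802) = 1931/8409 + 122905/318654 = 549609673/893187162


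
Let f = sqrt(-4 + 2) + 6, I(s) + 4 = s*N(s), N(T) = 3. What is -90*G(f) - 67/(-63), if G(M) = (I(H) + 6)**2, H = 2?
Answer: -362813/63 ≈ -5758.9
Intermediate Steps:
I(s) = -4 + 3*s (I(s) = -4 + s*3 = -4 + 3*s)
f = 6 + I*sqrt(2) (f = sqrt(-2) + 6 = I*sqrt(2) + 6 = 6 + I*sqrt(2) ≈ 6.0 + 1.4142*I)
G(M) = 64 (G(M) = ((-4 + 3*2) + 6)**2 = ((-4 + 6) + 6)**2 = (2 + 6)**2 = 8**2 = 64)
-90*G(f) - 67/(-63) = -90*64 - 67/(-63) = -5760 - 67*(-1/63) = -5760 + 67/63 = -362813/63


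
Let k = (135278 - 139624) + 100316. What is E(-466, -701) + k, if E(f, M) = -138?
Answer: 95832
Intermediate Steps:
k = 95970 (k = -4346 + 100316 = 95970)
E(-466, -701) + k = -138 + 95970 = 95832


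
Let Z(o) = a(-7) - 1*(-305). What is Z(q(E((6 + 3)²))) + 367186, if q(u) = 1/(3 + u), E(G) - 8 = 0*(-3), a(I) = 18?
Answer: 367509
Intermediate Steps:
E(G) = 8 (E(G) = 8 + 0*(-3) = 8 + 0 = 8)
Z(o) = 323 (Z(o) = 18 - 1*(-305) = 18 + 305 = 323)
Z(q(E((6 + 3)²))) + 367186 = 323 + 367186 = 367509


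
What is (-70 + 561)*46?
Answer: 22586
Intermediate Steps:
(-70 + 561)*46 = 491*46 = 22586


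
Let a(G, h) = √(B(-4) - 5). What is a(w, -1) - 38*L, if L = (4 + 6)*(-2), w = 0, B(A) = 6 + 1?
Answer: 760 + √2 ≈ 761.41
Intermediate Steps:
B(A) = 7
a(G, h) = √2 (a(G, h) = √(7 - 5) = √2)
L = -20 (L = 10*(-2) = -20)
a(w, -1) - 38*L = √2 - 38*(-20) = √2 + 760 = 760 + √2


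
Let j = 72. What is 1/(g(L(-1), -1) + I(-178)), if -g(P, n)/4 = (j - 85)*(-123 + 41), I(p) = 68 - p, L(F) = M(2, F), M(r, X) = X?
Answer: -1/4018 ≈ -0.00024888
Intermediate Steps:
L(F) = F
g(P, n) = -4264 (g(P, n) = -4*(72 - 85)*(-123 + 41) = -(-52)*(-82) = -4*1066 = -4264)
1/(g(L(-1), -1) + I(-178)) = 1/(-4264 + (68 - 1*(-178))) = 1/(-4264 + (68 + 178)) = 1/(-4264 + 246) = 1/(-4018) = -1/4018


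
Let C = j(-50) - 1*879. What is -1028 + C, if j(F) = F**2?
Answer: 593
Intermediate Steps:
C = 1621 (C = (-50)**2 - 1*879 = 2500 - 879 = 1621)
-1028 + C = -1028 + 1621 = 593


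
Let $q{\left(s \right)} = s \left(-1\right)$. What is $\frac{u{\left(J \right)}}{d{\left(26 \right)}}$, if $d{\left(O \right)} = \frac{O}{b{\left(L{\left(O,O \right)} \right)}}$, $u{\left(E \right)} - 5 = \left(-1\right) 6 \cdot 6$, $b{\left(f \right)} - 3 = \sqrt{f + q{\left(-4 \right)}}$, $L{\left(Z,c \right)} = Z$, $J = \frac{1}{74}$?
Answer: $- \frac{93}{26} - \frac{31 \sqrt{30}}{26} \approx -10.107$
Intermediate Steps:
$J = \frac{1}{74} \approx 0.013514$
$q{\left(s \right)} = - s$
$b{\left(f \right)} = 3 + \sqrt{4 + f}$ ($b{\left(f \right)} = 3 + \sqrt{f - -4} = 3 + \sqrt{f + 4} = 3 + \sqrt{4 + f}$)
$u{\left(E \right)} = -31$ ($u{\left(E \right)} = 5 + \left(-1\right) 6 \cdot 6 = 5 - 36 = -31$)
$d{\left(O \right)} = \frac{O}{3 + \sqrt{4 + O}}$
$\frac{u{\left(J \right)}}{d{\left(26 \right)}} = - \frac{31}{26 \frac{1}{3 + \sqrt{4 + 26}}} = - \frac{31}{26 \frac{1}{3 + \sqrt{30}}} = - 31 \left(\frac{3}{26} + \frac{\sqrt{30}}{26}\right) = - \frac{93}{26} - \frac{31 \sqrt{30}}{26}$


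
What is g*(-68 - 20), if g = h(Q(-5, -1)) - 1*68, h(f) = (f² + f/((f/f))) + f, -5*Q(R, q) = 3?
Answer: 151448/25 ≈ 6057.9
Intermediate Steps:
Q(R, q) = -⅗ (Q(R, q) = -⅕*3 = -⅗)
h(f) = f² + 2*f (h(f) = (f² + f/1) + f = (f² + 1*f) + f = (f² + f) + f = (f + f²) + f = f² + 2*f)
g = -1721/25 (g = -3*(2 - ⅗)/5 - 1*68 = -⅗*7/5 - 68 = -21/25 - 68 = -1721/25 ≈ -68.840)
g*(-68 - 20) = -1721*(-68 - 20)/25 = -1721/25*(-88) = 151448/25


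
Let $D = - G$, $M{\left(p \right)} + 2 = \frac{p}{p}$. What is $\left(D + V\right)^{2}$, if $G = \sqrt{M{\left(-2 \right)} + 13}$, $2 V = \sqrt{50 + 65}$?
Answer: $\frac{163}{4} - 2 \sqrt{345} \approx 3.6017$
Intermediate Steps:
$M{\left(p \right)} = -1$ ($M{\left(p \right)} = -2 + \frac{p}{p} = -2 + 1 = -1$)
$V = \frac{\sqrt{115}}{2}$ ($V = \frac{\sqrt{50 + 65}}{2} = \frac{\sqrt{115}}{2} \approx 5.3619$)
$G = 2 \sqrt{3}$ ($G = \sqrt{-1 + 13} = \sqrt{12} = 2 \sqrt{3} \approx 3.4641$)
$D = - 2 \sqrt{3} \approx -3.4641$
$\left(D + V\right)^{2} = \left(- 2 \sqrt{3} + \frac{\sqrt{115}}{2}\right)^{2} = \left(\frac{\sqrt{115}}{2} - 2 \sqrt{3}\right)^{2}$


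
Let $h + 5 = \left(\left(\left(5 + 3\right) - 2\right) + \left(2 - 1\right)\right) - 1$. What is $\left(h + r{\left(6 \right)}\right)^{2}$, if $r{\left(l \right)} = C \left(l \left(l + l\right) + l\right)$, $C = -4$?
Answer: $96721$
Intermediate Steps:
$r{\left(l \right)} = - 8 l^{2} - 4 l$ ($r{\left(l \right)} = - 4 \left(l \left(l + l\right) + l\right) = - 4 \left(l 2 l + l\right) = - 4 \left(2 l^{2} + l\right) = - 4 \left(l + 2 l^{2}\right) = - 8 l^{2} - 4 l$)
$h = 1$ ($h = -5 + \left(\left(\left(\left(5 + 3\right) - 2\right) + \left(2 - 1\right)\right) - 1\right) = -5 + \left(\left(\left(8 - 2\right) + 1\right) - 1\right) = -5 + \left(\left(6 + 1\right) - 1\right) = -5 + \left(7 - 1\right) = -5 + 6 = 1$)
$\left(h + r{\left(6 \right)}\right)^{2} = \left(1 - 24 \left(1 + 2 \cdot 6\right)\right)^{2} = \left(1 - 24 \left(1 + 12\right)\right)^{2} = \left(1 - 24 \cdot 13\right)^{2} = \left(1 - 312\right)^{2} = \left(-311\right)^{2} = 96721$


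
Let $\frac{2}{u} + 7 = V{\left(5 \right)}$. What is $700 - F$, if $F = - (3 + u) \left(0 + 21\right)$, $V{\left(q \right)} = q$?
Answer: $742$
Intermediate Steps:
$u = -1$ ($u = \frac{2}{-7 + 5} = \frac{2}{-2} = 2 \left(- \frac{1}{2}\right) = -1$)
$F = -42$ ($F = - (3 - 1) \left(0 + 21\right) = \left(-1\right) 2 \cdot 21 = \left(-2\right) 21 = -42$)
$700 - F = 700 - -42 = 700 + 42 = 742$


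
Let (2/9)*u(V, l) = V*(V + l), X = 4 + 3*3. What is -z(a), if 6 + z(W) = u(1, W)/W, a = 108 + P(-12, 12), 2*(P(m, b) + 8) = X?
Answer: 207/142 ≈ 1.4577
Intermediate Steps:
X = 13 (X = 4 + 9 = 13)
P(m, b) = -3/2 (P(m, b) = -8 + (½)*13 = -8 + 13/2 = -3/2)
a = 213/2 (a = 108 - 3/2 = 213/2 ≈ 106.50)
u(V, l) = 9*V*(V + l)/2 (u(V, l) = 9*(V*(V + l))/2 = 9*V*(V + l)/2)
z(W) = -6 + (9/2 + 9*W/2)/W (z(W) = -6 + ((9/2)*1*(1 + W))/W = -6 + (9/2 + 9*W/2)/W)
-z(a) = -3*(3 - 1*213/2)/(2*213/2) = -3*2*(3 - 213/2)/(2*213) = -3*2*(-207)/(2*213*2) = -1*(-207/142) = 207/142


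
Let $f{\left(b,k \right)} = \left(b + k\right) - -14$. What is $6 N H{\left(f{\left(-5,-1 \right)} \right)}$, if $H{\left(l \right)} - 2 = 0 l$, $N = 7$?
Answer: $84$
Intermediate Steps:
$f{\left(b,k \right)} = 14 + b + k$ ($f{\left(b,k \right)} = \left(b + k\right) + \left(15 - 1\right) = \left(b + k\right) + 14 = 14 + b + k$)
$H{\left(l \right)} = 2$ ($H{\left(l \right)} = 2 + 0 l = 2 + 0 = 2$)
$6 N H{\left(f{\left(-5,-1 \right)} \right)} = 6 \cdot 7 \cdot 2 = 42 \cdot 2 = 84$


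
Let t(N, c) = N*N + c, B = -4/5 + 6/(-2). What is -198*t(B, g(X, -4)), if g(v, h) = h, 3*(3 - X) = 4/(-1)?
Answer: -51678/25 ≈ -2067.1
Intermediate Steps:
X = 13/3 (X = 3 - 4/(3*(-1)) = 3 - 4*(-1)/3 = 3 - ⅓*(-4) = 3 + 4/3 = 13/3 ≈ 4.3333)
B = -19/5 (B = -4*⅕ + 6*(-½) = -⅘ - 3 = -19/5 ≈ -3.8000)
t(N, c) = c + N² (t(N, c) = N² + c = c + N²)
-198*t(B, g(X, -4)) = -198*(-4 + (-19/5)²) = -198*(-4 + 361/25) = -198*261/25 = -51678/25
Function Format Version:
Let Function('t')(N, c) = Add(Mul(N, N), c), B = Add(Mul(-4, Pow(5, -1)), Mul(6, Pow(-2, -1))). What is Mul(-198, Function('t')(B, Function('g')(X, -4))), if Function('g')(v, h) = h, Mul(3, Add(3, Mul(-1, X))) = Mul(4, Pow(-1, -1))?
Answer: Rational(-51678, 25) ≈ -2067.1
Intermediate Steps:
X = Rational(13, 3) (X = Add(3, Mul(Rational(-1, 3), Mul(4, Pow(-1, -1)))) = Add(3, Mul(Rational(-1, 3), Mul(4, -1))) = Add(3, Mul(Rational(-1, 3), -4)) = Add(3, Rational(4, 3)) = Rational(13, 3) ≈ 4.3333)
B = Rational(-19, 5) (B = Add(Mul(-4, Rational(1, 5)), Mul(6, Rational(-1, 2))) = Add(Rational(-4, 5), -3) = Rational(-19, 5) ≈ -3.8000)
Function('t')(N, c) = Add(c, Pow(N, 2)) (Function('t')(N, c) = Add(Pow(N, 2), c) = Add(c, Pow(N, 2)))
Mul(-198, Function('t')(B, Function('g')(X, -4))) = Mul(-198, Add(-4, Pow(Rational(-19, 5), 2))) = Mul(-198, Add(-4, Rational(361, 25))) = Mul(-198, Rational(261, 25)) = Rational(-51678, 25)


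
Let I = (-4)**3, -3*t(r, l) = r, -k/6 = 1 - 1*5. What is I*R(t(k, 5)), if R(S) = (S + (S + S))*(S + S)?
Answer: -24576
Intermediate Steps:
k = 24 (k = -6*(1 - 1*5) = -6*(1 - 5) = -6*(-4) = 24)
t(r, l) = -r/3
I = -64
R(S) = 6*S**2 (R(S) = (S + 2*S)*(2*S) = (3*S)*(2*S) = 6*S**2)
I*R(t(k, 5)) = -384*(-1/3*24)**2 = -384*(-8)**2 = -384*64 = -64*384 = -24576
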